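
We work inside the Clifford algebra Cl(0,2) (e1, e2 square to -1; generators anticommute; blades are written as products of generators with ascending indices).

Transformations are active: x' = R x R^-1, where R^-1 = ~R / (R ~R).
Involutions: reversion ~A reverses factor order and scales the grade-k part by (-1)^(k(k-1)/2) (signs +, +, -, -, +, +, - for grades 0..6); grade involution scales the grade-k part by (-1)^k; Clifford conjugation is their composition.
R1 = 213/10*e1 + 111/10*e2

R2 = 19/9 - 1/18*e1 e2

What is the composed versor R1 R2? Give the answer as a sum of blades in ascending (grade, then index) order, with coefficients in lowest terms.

Distribute over the terms of R1 (each basis-blade product reordered to ascending indices, repeated generators contracted through their squares):
(213/10*e1) R2 = 1349/30*e1 + 71/60*e2
(111/10*e2) R2 = -37/60*e1 + 703/30*e2
Summing the partial products and collecting blades:
Answer: 887/20*e1 + 1477/60*e2


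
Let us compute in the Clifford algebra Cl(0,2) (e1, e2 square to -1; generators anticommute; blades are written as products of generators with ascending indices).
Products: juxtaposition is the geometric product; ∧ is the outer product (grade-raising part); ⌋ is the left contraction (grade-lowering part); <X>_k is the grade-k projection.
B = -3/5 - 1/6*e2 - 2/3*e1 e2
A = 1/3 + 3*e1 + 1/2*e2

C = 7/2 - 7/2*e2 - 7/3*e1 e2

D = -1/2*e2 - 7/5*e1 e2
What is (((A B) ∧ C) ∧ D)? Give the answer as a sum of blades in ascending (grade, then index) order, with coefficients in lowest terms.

step 1: -7/60 - 32/15*e1 + 74/45*e2 - 13/18*e1 e2
step 2: -49/120 - 112/15*e1 + 2219/360*e2 + 469/90*e1 e2
step 3: 49/240*e2 + 861/200*e1 e2
Answer: 49/240*e2 + 861/200*e1 e2


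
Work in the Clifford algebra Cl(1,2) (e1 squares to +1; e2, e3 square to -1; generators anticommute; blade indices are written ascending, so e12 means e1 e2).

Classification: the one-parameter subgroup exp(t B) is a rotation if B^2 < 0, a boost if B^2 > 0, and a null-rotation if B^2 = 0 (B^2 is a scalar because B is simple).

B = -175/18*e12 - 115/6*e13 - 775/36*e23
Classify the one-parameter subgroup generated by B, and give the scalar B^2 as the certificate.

B^2 term by term: the squares give (-175/18)^2*(e12)^2 + (-115/6)^2*(e13)^2 + (-775/36)^2*(e23)^2 = 30625/324*(+1) + 13225/36*(+1) + 600625/1296*(-1) = -25/16 (each basis 2-blade squares to minus the product of its generators' squares); cross terms between blades sharing an index anticommute and cancel. So B^2 = -25/16.
Answer: rotation, certificate B^2 = -25/16. B^2 = -25/16 is basis-independent, so its sign is the whole story.


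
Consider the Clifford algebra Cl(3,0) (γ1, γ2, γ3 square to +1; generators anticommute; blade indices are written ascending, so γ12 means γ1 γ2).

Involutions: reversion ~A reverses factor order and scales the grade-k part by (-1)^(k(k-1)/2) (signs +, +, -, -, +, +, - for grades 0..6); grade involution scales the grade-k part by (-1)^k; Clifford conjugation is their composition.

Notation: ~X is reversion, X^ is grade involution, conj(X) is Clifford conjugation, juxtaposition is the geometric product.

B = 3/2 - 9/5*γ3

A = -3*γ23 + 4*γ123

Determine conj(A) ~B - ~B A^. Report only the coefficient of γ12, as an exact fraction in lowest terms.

first term: -27/5*γ2 - 36/5*γ12 + 9/2*γ23 + 6*γ123
second term: -27/5*γ2 + 36/5*γ12 - 9/2*γ23 - 6*γ123
Answer: -72/5


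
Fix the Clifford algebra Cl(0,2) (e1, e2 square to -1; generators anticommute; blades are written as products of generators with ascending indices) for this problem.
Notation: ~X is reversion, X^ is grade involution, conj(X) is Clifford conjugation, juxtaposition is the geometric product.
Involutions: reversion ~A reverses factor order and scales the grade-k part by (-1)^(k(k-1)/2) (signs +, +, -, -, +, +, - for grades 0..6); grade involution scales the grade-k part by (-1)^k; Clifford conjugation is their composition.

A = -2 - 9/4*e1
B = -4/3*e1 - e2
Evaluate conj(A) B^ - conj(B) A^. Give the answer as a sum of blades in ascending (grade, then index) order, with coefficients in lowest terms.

first term: -3 - 8/3*e1 - 2*e2 + 9/4*e1 e2
second term: -3 - 8/3*e1 - 2*e2 - 9/4*e1 e2
Answer: 9/2*e1 e2


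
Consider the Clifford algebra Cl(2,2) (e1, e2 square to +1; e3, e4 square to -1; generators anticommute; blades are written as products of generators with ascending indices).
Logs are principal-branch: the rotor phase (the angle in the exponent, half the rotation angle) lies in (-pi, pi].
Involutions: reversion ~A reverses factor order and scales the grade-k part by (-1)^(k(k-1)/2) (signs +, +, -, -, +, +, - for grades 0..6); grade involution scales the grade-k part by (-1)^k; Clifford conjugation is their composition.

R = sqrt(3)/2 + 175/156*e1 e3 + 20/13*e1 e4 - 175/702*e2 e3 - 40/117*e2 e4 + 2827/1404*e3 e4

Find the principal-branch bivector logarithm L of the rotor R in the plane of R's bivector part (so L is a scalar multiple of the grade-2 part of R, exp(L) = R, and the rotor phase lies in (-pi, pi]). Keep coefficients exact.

The scalar part of R is sqrt(3)/2, which fixes the principal-branch rotor phase; the unit plane is then the bivector part divided by the sine of that phase, and L is that plane scaled by the phase.
Concretely: cos(phase) = sqrt(3)/2 gives phase = ±pi/6, and since phase/sin(phase) is even the sign is immaterial: L = (phase/sin(phase)) * <R>_2 = (pi/3) * <R>_2.
Answer: 175*pi/468*e1 e3 + 20*pi/39*e1 e4 - 175*pi/2106*e2 e3 - 40*pi/351*e2 e4 + 2827*pi/4212*e3 e4


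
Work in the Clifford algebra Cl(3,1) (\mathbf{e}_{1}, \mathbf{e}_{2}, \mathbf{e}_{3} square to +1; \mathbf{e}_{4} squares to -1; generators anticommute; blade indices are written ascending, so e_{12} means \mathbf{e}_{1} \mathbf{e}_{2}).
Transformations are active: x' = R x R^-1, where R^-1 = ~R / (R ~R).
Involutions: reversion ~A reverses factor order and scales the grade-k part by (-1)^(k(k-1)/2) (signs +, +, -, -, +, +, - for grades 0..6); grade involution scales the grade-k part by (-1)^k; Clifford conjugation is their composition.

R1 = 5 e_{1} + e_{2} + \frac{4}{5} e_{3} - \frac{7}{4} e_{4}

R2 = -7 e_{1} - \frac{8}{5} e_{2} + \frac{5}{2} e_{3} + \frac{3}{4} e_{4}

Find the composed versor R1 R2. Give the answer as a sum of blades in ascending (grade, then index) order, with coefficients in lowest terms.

Distribute over the terms of R1 (each basis-blade product reordered to ascending indices, repeated generators contracted through their squares):
(5 e_{1}) R2 = -35 - 8 e_{12} + \frac{25}{2} e_{13} + \frac{15}{4} e_{14}
(e_{2}) R2 = -\frac{8}{5} + 7 e_{12} + \frac{5}{2} e_{23} + \frac{3}{4} e_{24}
(\frac{4}{5} e_{3}) R2 = 2 + \frac{28}{5} e_{13} + \frac{32}{25} e_{23} + \frac{3}{5} e_{34}
(-\frac{7}{4} e_{4}) R2 = \frac{21}{16} - \frac{49}{4} e_{14} - \frac{14}{5} e_{24} + \frac{35}{8} e_{34}
Summing the partial products and collecting blades:
Answer: -\frac{2663}{80} - e_{12} + \frac{181}{10} e_{13} - \frac{17}{2} e_{14} + \frac{189}{50} e_{23} - \frac{41}{20} e_{24} + \frac{199}{40} e_{34}


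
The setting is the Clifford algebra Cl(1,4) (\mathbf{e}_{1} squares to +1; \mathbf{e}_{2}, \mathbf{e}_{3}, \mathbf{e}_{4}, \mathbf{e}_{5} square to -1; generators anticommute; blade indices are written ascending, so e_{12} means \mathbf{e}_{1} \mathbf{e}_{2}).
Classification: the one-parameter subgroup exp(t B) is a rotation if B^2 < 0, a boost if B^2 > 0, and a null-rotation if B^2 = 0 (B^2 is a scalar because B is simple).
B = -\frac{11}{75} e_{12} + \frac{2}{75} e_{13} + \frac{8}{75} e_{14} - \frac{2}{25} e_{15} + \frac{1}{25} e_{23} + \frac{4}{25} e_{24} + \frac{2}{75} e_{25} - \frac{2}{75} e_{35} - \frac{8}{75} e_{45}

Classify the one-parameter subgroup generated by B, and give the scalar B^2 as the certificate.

B^2 term by term: the squares give (-\frac{11}{75})^2*(e_{12})^2 + (\frac{2}{75})^2*(e_{13})^2 + (\frac{8}{75})^2*(e_{14})^2 + (-\frac{2}{25})^2*(e_{15})^2 + (\frac{1}{25})^2*(e_{23})^2 + (\frac{4}{25})^2*(e_{24})^2 + (\frac{2}{75})^2*(e_{25})^2 + (-\frac{2}{75})^2*(e_{35})^2 + (-\frac{8}{75})^2*(e_{45})^2 = \frac{121}{5625}*(+1) + \frac{4}{5625}*(+1) + \frac{64}{5625}*(+1) + \frac{4}{625}*(+1) + \frac{1}{625}*(-1) + \frac{16}{625}*(-1) + \frac{4}{5625}*(-1) + \frac{4}{5625}*(-1) + \frac{64}{5625}*(-1) = 0 (each basis 2-blade squares to minus the product of its generators' squares); cross terms between blades sharing an index anticommute and cancel; the commuting (index-disjoint) pairs give grade-4 terms 2*c*c'*(blade product), which cancel blade by blade — e_{1234}: -\frac{16}{1875} + \frac{16}{1875} = 0; e_{1235}: \frac{44}{5625} - \frac{8}{5625} - \frac{4}{625} = 0; e_{1245}: \frac{176}{5625} - \frac{32}{5625} - \frac{16}{625} = 0; e_{1345}: -\frac{32}{5625} + \frac{32}{5625} = 0; e_{2345}: -\frac{16}{1875} + \frac{16}{1875} = 0 — confirming B is simple. So B^2 = 0.
Answer: null-rotation, certificate B^2 = 0. The class reads off the invariant scalar 0 directly.


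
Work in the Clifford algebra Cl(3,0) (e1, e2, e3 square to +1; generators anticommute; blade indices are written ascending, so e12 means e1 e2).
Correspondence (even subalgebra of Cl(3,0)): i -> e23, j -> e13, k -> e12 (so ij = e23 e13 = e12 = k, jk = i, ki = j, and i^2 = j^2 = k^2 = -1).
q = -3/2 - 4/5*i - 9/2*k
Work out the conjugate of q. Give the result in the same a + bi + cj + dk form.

In blades: q = -3/2 - 9/2*e12 - 4/5*e23.
Quaternion conjugation is reversion on the even subalgebra: the scalar is fixed and every grade-2 blade flips sign, giving -3/2 + 9/2*e12 + 4/5*e23; translating back:
Answer: -3/2 + 4/5*i + 9/2*k


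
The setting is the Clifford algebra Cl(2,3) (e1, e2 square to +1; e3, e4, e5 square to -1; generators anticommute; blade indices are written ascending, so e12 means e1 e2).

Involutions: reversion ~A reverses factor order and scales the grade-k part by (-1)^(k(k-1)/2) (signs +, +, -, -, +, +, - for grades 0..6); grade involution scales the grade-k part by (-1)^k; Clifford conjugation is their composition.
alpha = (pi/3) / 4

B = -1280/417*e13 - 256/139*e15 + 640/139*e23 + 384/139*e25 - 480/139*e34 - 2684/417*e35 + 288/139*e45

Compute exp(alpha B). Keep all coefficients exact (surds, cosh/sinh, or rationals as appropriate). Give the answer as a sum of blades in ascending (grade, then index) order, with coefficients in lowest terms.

B^2 term by term: the squares give (-1280/417)^2*(e13)^2 + (-256/139)^2*(e15)^2 + (640/139)^2*(e23)^2 + (384/139)^2*(e25)^2 + (-480/139)^2*(e34)^2 + (-2684/417)^2*(e35)^2 + (288/139)^2*(e45)^2 = 1638400/173889*(+1) + 65536/19321*(+1) + 409600/19321*(+1) + 147456/19321*(+1) + 230400/19321*(-1) + 7203856/173889*(-1) + 82944/19321*(-1) = -16 (each basis 2-blade squares to minus the product of its generators' squares); cross terms between blades sharing an index anticommute and cancel; the commuting (index-disjoint) pairs give grade-4 terms 2*c*c'*(blade product), which cancel blade by blade — e1235: 327680/19321 - 327680/19321 = 0; e1345: -245760/19321 + 245760/19321 = 0; e2345: 368640/19321 - 368640/19321 = 0 — confirming B is simple. So B^2 = -16.
B^2 = -16 — the series telescopes trigonometrically here: l = 4, alpha*l = pi/3, so exp(alpha B) = cos(pi/3) + (sin(pi/3)/4)*B = 1/2 + (sqrt(3)/8)*B.
Answer: 1/2 - 160*sqrt(3)/417*e13 - 32*sqrt(3)/139*e15 + 80*sqrt(3)/139*e23 + 48*sqrt(3)/139*e25 - 60*sqrt(3)/139*e34 - 671*sqrt(3)/834*e35 + 36*sqrt(3)/139*e45


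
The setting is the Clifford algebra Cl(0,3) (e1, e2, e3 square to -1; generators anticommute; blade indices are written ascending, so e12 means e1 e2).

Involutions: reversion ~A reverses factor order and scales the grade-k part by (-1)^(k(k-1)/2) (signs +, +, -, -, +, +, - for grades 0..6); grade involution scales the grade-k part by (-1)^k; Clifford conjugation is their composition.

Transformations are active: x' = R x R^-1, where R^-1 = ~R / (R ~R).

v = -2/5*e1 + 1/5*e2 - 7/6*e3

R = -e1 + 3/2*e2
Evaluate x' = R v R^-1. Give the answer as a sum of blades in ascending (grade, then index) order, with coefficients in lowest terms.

~R = -e1 + 3/2*e2, and R ~R = -13/4, so R^-1 = ~R / (-13/4).
R v = -7/10 + 2/5*e12 + 7/6*e13 - 7/4*e23
Answer: -2/65*e1 + 29/65*e2 + 7/6*e3


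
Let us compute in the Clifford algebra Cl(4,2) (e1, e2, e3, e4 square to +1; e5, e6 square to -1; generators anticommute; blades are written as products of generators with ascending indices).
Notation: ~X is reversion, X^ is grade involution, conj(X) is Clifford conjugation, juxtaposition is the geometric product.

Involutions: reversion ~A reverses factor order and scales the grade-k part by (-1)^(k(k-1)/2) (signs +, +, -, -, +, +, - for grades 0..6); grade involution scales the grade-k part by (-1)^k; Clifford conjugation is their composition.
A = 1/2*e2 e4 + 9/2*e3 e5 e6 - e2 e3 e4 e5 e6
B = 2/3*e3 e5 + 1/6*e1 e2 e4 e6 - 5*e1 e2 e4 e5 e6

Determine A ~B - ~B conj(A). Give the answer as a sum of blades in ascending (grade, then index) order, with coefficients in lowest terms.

first term: -3*e6 + 5*e1 e3 - 1/12*e1 e6 - 1/6*e1 e3 e5 + 5/2*e1 e5 e6 - 2/3*e2 e4 e6 + 45/2*e1 e2 e3 e4 + 1/3*e2 e3 e4 e5 - 3/4*e1 e2 e3 e4 e5
second term: -3*e6 + 5*e1 e3 + 1/12*e1 e6 - 1/6*e1 e3 e5 - 5/2*e1 e5 e6 + 2/3*e2 e4 e6 - 45/2*e1 e2 e3 e4 - 1/3*e2 e3 e4 e5 + 3/4*e1 e2 e3 e4 e5
Answer: -1/6*e1 e6 + 5*e1 e5 e6 - 4/3*e2 e4 e6 + 45*e1 e2 e3 e4 + 2/3*e2 e3 e4 e5 - 3/2*e1 e2 e3 e4 e5


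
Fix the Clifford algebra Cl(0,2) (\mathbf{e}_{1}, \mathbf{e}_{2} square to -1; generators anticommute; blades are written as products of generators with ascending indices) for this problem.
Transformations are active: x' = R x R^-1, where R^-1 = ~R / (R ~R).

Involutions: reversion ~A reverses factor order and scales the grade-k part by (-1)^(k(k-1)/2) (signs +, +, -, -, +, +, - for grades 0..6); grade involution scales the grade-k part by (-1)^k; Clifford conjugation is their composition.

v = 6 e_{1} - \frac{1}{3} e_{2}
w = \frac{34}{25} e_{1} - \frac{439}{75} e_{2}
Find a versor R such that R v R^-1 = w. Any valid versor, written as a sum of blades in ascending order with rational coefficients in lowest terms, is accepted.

Sketch: the shared square -\frac{325}{9} makes R = v + w = \frac{184}{25} e_{1} - \frac{464}{75} e_{2} the natural versor; its sandwich fixes that direction, negates (v - w)/2, and sends v to w.
Answer: \frac{184}{25} e_{1} - \frac{464}{75} e_{2}


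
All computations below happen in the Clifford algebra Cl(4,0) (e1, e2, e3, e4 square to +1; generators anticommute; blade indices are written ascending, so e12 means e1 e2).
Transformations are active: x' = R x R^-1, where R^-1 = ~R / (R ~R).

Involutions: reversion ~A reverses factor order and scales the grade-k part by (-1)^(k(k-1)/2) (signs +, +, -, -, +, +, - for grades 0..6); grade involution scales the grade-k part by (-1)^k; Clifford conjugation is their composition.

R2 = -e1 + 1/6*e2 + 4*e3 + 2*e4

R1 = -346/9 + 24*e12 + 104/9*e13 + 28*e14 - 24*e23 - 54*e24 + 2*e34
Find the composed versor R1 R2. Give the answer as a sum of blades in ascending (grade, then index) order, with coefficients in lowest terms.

Distribute over the terms of R2 (each basis-blade product reordered to ascending indices, repeated generators contracted through their squares):
R1 (-e1) = 346/9*e1 + 24*e2 + 104/9*e3 + 28*e4 + 24*e123 + 54*e124 - 2*e134
R1 (1/6*e2) = 4*e1 - 173/27*e2 + 4*e3 + 9*e4 - 52/27*e123 - 14/3*e124 + 1/3*e234
R1 (4*e3) = 416/9*e1 - 96*e2 - 1384/9*e3 - 8*e4 + 96*e123 - 112*e134 + 216*e234
R1 (2*e4) = 56*e1 - 108*e2 + 4*e3 - 692/9*e4 + 48*e124 + 208/9*e134 - 48*e234
Summing the partial products and collecting blades:
Answer: 434/3*e1 - 5033/27*e2 - 1208/9*e3 - 431/9*e4 + 3188/27*e123 + 292/3*e124 - 818/9*e134 + 505/3*e234


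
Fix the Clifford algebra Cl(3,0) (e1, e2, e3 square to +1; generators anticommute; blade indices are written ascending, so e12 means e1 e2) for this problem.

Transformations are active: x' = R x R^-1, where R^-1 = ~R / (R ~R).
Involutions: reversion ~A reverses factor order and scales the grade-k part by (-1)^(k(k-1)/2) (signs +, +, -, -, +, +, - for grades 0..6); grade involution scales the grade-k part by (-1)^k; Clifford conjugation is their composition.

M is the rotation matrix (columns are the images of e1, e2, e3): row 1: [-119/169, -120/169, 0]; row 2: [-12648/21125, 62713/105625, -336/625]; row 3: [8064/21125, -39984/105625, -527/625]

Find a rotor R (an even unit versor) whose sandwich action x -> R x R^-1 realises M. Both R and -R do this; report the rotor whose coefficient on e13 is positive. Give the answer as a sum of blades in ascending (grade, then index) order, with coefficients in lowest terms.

Method: write R = a + b12*e12 + b13*e13 + b23*e23 with a^2 + b12^2 + b13^2 + b23^2 = 1 (so R^-1 = ~R). Expanding the columns R e_j ~R gives tr M = 4a^2 - 1 and, from the antisymmetric part, M21 - M12 = -4a*b12, M13 - M31 = 4a*b13, M32 - M23 = -4a*b23.
Here tr M = -4029/4225, so a^2 = (1 + tr M)/4 = 49/4225 and a = ±7/65. Taking a = 7/65: M21 - M12 = 2352/21125, M13 - M31 = -8064/21125, M32 - M23 = 672/4225, giving b12 = -84/325, b13 = -288/325, b23 = -24/65, i.e. R = 7/65 - 84/325*e12 - 288/325*e13 - 24/65*e23.
Its e13 coefficient is negative, so report the other preimage -R.
Answer: -7/65 + 84/325*e12 + 288/325*e13 + 24/65*e23. Uniqueness: Spin(3) -> SO(3) maps R and -R to the same rotation of trace -4029/4225; fixing the sign of the e13 coefficient removes the ambiguity.


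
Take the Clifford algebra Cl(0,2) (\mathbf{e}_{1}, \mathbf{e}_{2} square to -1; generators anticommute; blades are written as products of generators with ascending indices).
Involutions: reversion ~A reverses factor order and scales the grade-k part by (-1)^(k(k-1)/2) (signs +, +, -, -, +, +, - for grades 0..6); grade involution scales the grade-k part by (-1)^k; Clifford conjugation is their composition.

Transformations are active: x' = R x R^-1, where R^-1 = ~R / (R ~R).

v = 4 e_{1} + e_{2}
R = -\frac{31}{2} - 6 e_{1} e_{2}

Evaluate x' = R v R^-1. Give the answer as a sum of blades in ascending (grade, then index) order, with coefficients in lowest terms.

~R = -\frac{31}{2} + 6 e_{1} e_{2}, and R ~R = \frac{1105}{4}, so R^-1 = ~R / (\frac{1105}{4}).
R v = -56 e_{1} - \frac{79}{2} e_{2}
Answer: \frac{2524}{1105} e_{1} + \frac{3793}{1105} e_{2}


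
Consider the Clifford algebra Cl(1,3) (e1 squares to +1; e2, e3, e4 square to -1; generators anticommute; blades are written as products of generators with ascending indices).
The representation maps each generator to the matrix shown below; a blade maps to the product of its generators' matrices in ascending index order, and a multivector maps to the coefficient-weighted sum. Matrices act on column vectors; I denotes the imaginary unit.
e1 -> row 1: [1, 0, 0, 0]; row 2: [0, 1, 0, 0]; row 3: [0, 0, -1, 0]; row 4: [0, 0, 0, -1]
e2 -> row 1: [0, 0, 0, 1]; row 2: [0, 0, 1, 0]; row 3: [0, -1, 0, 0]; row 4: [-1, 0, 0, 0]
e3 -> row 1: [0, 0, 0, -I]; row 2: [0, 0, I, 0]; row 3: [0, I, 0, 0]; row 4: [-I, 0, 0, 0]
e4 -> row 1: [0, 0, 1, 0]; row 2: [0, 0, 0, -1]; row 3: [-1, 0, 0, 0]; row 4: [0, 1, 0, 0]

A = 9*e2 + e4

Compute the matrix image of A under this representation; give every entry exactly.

M = (9)*rho(e2) + (1)*rho(e4), summed entrywise:
Answer: row 1: [0, 0, 1, 9]; row 2: [0, 0, 9, -1]; row 3: [-1, -9, 0, 0]; row 4: [-9, 1, 0, 0]


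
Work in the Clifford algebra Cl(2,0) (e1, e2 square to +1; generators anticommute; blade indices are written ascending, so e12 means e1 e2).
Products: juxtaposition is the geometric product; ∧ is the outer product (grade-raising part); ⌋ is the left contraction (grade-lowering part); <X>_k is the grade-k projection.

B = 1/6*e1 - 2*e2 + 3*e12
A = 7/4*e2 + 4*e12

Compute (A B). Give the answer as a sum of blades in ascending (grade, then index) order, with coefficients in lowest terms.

step 1: -31/2 - 53/4*e1 - 2/3*e2 - 7/24*e12
Answer: -31/2 - 53/4*e1 - 2/3*e2 - 7/24*e12


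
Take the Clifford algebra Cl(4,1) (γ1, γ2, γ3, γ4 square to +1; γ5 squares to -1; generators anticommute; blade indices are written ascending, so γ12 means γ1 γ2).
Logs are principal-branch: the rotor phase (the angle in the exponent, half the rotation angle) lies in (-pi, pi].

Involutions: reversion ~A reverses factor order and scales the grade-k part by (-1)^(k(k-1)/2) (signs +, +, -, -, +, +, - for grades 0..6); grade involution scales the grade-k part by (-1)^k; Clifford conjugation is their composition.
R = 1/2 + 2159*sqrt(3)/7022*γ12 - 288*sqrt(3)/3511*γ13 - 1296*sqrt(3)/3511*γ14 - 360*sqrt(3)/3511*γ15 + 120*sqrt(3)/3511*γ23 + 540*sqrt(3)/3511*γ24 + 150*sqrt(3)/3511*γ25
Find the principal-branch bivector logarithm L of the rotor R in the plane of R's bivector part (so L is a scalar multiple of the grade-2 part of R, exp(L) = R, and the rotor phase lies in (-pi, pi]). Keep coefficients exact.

The scalar part of R is 1/2, which fixes the principal-branch rotor phase; the unit plane is then the bivector part divided by the sine of that phase, and L is that plane scaled by the phase.
Concretely: cos(phase) = 1/2 gives phase = ±pi/3, and since phase/sin(phase) is even the sign is immaterial: L = (phase/sin(phase)) * <R>_2 = (2*sqrt(3)*pi/9) * <R>_2.
Answer: 2159*pi/10533*γ12 - 192*pi/3511*γ13 - 864*pi/3511*γ14 - 240*pi/3511*γ15 + 80*pi/3511*γ23 + 360*pi/3511*γ24 + 100*pi/3511*γ25


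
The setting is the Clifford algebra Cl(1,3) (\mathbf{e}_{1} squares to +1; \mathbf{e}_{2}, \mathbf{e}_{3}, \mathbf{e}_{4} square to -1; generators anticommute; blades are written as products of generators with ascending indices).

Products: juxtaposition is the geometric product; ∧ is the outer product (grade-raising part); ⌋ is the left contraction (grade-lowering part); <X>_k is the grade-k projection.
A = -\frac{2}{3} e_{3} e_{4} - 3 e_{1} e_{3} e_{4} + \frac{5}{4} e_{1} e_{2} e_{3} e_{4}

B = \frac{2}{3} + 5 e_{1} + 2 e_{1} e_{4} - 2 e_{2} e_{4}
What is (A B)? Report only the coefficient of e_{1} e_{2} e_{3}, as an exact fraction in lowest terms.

step 1: 6 e_{3} - \frac{7}{6} e_{1} e_{3} + \frac{7}{6} e_{2} e_{3} - \frac{139}{9} e_{3} e_{4} - 6 e_{1} e_{2} e_{3} - \frac{16}{3} e_{1} e_{3} e_{4} - \frac{25}{4} e_{2} e_{3} e_{4} + \frac{5}{6} e_{1} e_{2} e_{3} e_{4}
Answer: -6


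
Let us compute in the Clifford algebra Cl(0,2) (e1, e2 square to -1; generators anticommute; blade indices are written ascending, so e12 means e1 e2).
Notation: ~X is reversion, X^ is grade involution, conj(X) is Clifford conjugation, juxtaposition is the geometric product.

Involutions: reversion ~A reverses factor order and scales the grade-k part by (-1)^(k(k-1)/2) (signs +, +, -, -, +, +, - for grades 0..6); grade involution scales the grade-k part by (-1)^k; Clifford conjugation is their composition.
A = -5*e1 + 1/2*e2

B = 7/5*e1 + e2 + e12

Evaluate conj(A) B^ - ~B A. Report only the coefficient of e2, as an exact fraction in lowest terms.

first term: 13/2 - 1/2*e1 - 5*e2 - 57/10*e12
second term: 13/2 + 1/2*e1 + 5*e2 + 57/10*e12
Answer: -10


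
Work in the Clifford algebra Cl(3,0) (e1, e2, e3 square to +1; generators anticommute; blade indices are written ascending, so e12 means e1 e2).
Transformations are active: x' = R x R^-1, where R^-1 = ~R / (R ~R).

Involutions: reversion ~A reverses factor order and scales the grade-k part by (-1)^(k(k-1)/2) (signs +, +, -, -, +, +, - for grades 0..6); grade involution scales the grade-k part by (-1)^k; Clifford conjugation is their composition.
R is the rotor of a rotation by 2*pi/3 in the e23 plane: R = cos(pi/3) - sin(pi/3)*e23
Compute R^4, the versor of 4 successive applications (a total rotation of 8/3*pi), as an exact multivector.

Rotor phase runs at HALF the rotation angle; powers of one rotor simply add phase, so after 4 steps in e23 the phase is 4*pi/3 = 4*pi/3 and R^4 = cos(4*pi/3) - sin(4*pi/3)*e23.
cos(4*pi/3) = -1/2 and sin(4*pi/3) = -sqrt(3)/2, so R^4 = -1/2 + sqrt(3)/2*e23. The net rotation is 2/3*pi (after discarding 1 full turn, each of which contributes a factor -1 to the rotor); the rotor keeps the half-angle phase exactly.
Answer: -1/2 + sqrt(3)/2*e23


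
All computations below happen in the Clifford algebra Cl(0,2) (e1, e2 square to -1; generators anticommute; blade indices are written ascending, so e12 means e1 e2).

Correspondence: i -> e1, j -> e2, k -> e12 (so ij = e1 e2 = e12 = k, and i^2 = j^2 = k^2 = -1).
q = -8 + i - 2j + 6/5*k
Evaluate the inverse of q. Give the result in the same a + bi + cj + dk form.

In blades: q = -8 + e1 - 2*e2 + 6/5*e12.
With qbar = -8 - e1 + 2*e2 - 6/5*e12 (scalar fixed, mapped units negated), q qbar = 1761/25 (the sum of squared coefficients), so q^-1 = qbar / (1761/25) = -200/1761 - 25/1761*e1 + 50/1761*e2 - 10/587*e12; translating back:
Answer: -200/1761 - 25/1761*i + 50/1761*j - 10/587*k


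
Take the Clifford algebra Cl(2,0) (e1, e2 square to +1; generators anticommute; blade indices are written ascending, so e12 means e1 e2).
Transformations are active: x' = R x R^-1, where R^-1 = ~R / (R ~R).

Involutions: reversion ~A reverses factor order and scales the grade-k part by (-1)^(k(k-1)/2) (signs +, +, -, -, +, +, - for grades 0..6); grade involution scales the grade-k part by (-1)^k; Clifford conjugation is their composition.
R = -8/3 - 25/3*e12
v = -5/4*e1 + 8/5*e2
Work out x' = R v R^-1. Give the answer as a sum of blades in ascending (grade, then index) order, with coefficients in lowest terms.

~R = -8/3 + 25/3*e12, and R ~R = 689/9, so R^-1 = ~R / (689/9).
R v = -10*e1 - 881/60*e2
Answer: 5365/2756*e1 - 1988/3445*e2


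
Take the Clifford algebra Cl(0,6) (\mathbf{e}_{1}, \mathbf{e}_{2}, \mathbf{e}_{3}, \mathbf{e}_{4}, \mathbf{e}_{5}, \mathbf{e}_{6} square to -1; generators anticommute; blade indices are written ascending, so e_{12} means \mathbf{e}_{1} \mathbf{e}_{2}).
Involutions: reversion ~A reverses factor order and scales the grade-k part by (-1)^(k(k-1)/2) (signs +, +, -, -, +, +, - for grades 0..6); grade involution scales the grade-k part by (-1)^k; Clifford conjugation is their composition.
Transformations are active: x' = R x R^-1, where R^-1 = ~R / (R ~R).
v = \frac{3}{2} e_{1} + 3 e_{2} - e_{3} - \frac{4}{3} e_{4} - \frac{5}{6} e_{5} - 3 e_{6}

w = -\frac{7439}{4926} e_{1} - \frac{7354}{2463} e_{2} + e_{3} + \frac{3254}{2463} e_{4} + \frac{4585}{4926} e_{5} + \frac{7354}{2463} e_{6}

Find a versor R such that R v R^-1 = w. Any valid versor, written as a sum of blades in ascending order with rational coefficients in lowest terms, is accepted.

Here q(v) = q(w) = -\frac{427}{18}; the classical choice R = v + w = -\frac{25}{2463} e_{1} + \frac{35}{2463} e_{2} - \frac{10}{821} e_{4} + \frac{80}{821} e_{5} - \frac{35}{2463} e_{6} then realises v -> w under the sandwich.
Answer: -\frac{25}{2463} e_{1} + \frac{35}{2463} e_{2} - \frac{10}{821} e_{4} + \frac{80}{821} e_{5} - \frac{35}{2463} e_{6}


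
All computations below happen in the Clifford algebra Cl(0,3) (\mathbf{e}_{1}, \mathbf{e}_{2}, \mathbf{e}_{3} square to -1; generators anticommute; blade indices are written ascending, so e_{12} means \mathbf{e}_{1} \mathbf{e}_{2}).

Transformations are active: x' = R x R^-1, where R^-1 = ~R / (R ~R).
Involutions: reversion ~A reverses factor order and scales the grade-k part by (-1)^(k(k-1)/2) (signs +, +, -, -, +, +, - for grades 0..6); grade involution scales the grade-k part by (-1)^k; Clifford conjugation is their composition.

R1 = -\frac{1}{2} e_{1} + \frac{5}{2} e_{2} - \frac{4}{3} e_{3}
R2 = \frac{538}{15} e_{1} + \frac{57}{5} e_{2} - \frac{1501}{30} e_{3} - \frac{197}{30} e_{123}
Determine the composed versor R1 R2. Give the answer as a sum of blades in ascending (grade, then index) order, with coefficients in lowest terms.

Distribute over the terms of R1 (each basis-blade product reordered to ascending indices, repeated generators contracted through their squares):
(-\frac{1}{2} e_{1}) R2 = \frac{269}{15} - \frac{57}{10} e_{12} + \frac{1501}{60} e_{13} - \frac{197}{60} e_{23}
(\frac{5}{2} e_{2}) R2 = -\frac{57}{2} - \frac{269}{3} e_{12} - \frac{197}{12} e_{13} - \frac{1501}{12} e_{23}
(-\frac{4}{3} e_{3}) R2 = -\frac{3002}{45} - \frac{394}{45} e_{12} + \frac{2152}{45} e_{13} + \frac{76}{5} e_{23}
Summing the partial products and collecting blades:
Answer: -\frac{1391}{18} - \frac{9371}{90} e_{12} + \frac{2539}{45} e_{13} - \frac{679}{6} e_{23}


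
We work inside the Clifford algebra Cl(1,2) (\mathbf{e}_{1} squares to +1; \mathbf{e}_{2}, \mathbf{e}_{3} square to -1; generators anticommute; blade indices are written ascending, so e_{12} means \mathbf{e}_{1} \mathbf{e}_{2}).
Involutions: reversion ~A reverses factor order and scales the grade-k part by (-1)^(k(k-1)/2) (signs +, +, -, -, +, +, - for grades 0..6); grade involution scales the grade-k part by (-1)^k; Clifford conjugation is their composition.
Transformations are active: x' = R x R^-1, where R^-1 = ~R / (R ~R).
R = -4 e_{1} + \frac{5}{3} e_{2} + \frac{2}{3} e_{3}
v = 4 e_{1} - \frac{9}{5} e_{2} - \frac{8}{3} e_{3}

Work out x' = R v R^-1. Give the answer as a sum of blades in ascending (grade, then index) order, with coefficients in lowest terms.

~R = -4 e_{1} + \frac{5}{3} e_{2} + \frac{2}{3} e_{3}, and R ~R = \frac{115}{9}, so R^-1 = ~R / (\frac{115}{9}).
R v = -\frac{101}{9} + \frac{8}{15} e_{12} + 8 e_{13} - \frac{146}{45} e_{23}
Answer: \frac{348}{115} e_{1} - \frac{389}{345} e_{2} + \frac{172}{115} e_{3}


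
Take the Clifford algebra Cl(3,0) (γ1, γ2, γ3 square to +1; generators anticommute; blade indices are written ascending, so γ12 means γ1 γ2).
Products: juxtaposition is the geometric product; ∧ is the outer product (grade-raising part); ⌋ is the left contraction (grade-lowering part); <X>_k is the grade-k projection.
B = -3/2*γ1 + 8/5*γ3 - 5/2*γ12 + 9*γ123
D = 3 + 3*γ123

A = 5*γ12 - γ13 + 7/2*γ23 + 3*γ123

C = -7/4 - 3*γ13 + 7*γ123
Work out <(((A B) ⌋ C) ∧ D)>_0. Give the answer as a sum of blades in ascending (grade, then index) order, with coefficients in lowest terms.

step 1: -29/2 - 331/10*γ1 + 41/10*γ2 - 39*γ3 + 24/5*γ12 + 35/4*γ13 - 2*γ23 + 11/4*γ123
step 2: 259/8 - 103*γ1 + 245/4*γ2 + 657/10*γ3 - 273*γ12 + 74/5*γ13 - 2317/10*γ23 - 203/2*γ123
step 3: 777/8 - 309*γ1 + 735/4*γ2 + 1971/10*γ3 - 819*γ12 + 222/5*γ13 - 6951/10*γ23 - 1659/8*γ123
step 4: 777/8
Answer: 777/8


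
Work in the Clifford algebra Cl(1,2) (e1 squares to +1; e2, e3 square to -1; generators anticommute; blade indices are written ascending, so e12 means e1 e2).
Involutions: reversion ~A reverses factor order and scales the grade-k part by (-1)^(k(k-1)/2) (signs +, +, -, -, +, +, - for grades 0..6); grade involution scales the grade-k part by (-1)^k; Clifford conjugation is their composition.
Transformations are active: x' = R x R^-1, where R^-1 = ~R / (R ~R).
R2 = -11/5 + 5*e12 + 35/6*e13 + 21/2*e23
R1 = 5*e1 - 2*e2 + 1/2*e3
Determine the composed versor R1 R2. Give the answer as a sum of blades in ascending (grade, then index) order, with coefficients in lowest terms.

Distribute over the terms of R1 (each basis-blade product reordered to ascending indices, repeated generators contracted through their squares):
(5*e1) R2 = -11*e1 + 25*e2 + 175/6*e3 + 105/2*e123
(-2*e2) R2 = -10*e1 + 22/5*e2 + 21*e3 + 35/3*e123
(1/2*e3) R2 = 35/12*e1 + 21/4*e2 - 11/10*e3 + 5/2*e123
Summing the partial products and collecting blades:
Answer: -217/12*e1 + 693/20*e2 + 736/15*e3 + 200/3*e123


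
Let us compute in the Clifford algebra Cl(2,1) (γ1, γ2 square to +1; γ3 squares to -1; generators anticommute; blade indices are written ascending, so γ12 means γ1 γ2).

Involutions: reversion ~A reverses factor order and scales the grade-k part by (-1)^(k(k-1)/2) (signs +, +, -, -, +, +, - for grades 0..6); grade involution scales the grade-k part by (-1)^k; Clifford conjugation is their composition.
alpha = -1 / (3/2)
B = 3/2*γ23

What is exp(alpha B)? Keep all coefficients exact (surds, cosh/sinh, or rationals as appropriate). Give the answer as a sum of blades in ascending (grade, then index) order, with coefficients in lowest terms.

B^2 = (3/2)^2*(γ23)^2 = 9/4*(+1) = 9/4 (a basis 2-blade squares to minus the product of its generators' squares).
B^2 = 9/4 — a positive square means the series sums to a boost: l = 3/2, alpha*l = -1, so exp(alpha B) = cosh(-1) + (sinh(-1)/(3/2))*B = cosh(1) + (-2*sinh(1)/3)*B.
Answer: cosh(1) - sinh(1)*γ23


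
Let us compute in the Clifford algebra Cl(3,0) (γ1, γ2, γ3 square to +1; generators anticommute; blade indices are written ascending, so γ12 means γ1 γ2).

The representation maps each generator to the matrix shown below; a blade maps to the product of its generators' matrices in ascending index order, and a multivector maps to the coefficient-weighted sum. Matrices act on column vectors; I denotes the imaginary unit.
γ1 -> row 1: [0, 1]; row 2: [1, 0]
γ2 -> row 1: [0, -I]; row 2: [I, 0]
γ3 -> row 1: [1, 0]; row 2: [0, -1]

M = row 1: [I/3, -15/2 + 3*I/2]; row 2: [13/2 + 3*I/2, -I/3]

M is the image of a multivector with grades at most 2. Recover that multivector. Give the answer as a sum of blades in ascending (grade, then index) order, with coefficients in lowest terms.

Method: 1, rho(γ1), rho(γ2), rho(γ3) form a trace-orthogonal basis of the 2x2 complex matrices (tr(X Y) = 2 if X = Y, else 0), so M = m0*1 + m1*rho(γ1) + m2*rho(γ2) + m3*rho(γ3) with m0 = tr(M)/2 = 0, m1 = tr(M rho(γ1))/2 = -1/2 + 3*I/2, m2 = tr(M rho(γ2))/2 = -7*I, m3 = tr(M rho(γ3))/2 = I/3.
Multiplying table entries, the bivector images are rho(γ12) = I*rho(γ3), rho(γ13) = -I*rho(γ2), rho(γ23) = I*rho(γ1); with real blade coefficients the real parts of m0..m3 are the coefficients of 1, γ1, γ2, γ3 and the imaginary parts give the bivectors (γ23: Im m1, γ13: -Im m2, γ12: Im m3).
Answer: -1/2*γ1 + 1/3*γ12 + 7*γ13 + 3/2*γ23


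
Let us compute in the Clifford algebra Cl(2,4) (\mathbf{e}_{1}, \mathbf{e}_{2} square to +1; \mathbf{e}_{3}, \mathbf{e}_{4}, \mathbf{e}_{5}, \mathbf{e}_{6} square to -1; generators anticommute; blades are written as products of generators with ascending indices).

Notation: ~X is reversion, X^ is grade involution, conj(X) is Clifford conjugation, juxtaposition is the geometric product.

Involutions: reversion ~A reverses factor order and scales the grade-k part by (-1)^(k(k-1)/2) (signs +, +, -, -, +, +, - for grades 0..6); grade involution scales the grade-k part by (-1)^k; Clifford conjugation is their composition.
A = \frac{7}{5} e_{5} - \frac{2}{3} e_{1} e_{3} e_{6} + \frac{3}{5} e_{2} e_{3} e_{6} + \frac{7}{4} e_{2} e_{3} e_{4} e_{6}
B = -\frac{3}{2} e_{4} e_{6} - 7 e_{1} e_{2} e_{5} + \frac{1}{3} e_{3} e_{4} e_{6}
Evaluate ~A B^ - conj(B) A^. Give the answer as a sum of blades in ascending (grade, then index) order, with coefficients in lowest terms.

first term: -\frac{7}{12} e_{2} - \frac{49}{5} e_{1} e_{2} - \frac{2}{9} e_{1} e_{4} + \frac{21}{8} e_{2} e_{3} + \frac{1}{5} e_{2} e_{4} - e_{1} e_{3} e_{4} + \frac{9}{10} e_{2} e_{3} e_{4} + \frac{21}{10} e_{4} e_{5} e_{6} - \frac{21}{5} e_{1} e_{3} e_{5} e_{6} - \frac{14}{3} e_{2} e_{3} e_{5} e_{6} - \frac{7}{15} e_{3} e_{4} e_{5} e_{6} + \frac{49}{4} e_{1} e_{3} e_{4} e_{5} e_{6}
second term: -\frac{7}{12} e_{2} - \frac{49}{5} e_{1} e_{2} - \frac{2}{9} e_{1} e_{4} - \frac{21}{8} e_{2} e_{3} + \frac{1}{5} e_{2} e_{4} - e_{1} e_{3} e_{4} + \frac{9}{10} e_{2} e_{3} e_{4} + \frac{21}{10} e_{4} e_{5} e_{6} + \frac{21}{5} e_{1} e_{3} e_{5} e_{6} + \frac{14}{3} e_{2} e_{3} e_{5} e_{6} + \frac{7}{15} e_{3} e_{4} e_{5} e_{6} + \frac{49}{4} e_{1} e_{3} e_{4} e_{5} e_{6}
Answer: \frac{21}{4} e_{2} e_{3} - \frac{42}{5} e_{1} e_{3} e_{5} e_{6} - \frac{28}{3} e_{2} e_{3} e_{5} e_{6} - \frac{14}{15} e_{3} e_{4} e_{5} e_{6}


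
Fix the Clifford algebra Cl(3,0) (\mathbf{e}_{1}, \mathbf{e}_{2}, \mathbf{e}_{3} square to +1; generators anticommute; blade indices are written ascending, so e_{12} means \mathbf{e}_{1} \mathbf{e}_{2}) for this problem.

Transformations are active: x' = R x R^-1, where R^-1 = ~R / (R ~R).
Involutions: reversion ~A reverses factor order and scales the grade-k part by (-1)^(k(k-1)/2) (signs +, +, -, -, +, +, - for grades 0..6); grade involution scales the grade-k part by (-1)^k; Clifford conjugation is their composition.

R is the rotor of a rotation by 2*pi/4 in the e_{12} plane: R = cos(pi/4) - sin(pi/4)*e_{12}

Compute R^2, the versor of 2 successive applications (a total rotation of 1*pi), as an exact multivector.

Rotor phase runs at HALF the rotation angle; powers of one rotor simply add phase, so after 2 steps in e_{12} the phase is 2*pi/4 = \frac{\pi}{2} and R^2 = cos(\frac{\pi}{2}) - sin(\frac{\pi}{2})*e_{12}.
cos(\frac{\pi}{2}) = 0 and sin(\frac{\pi}{2}) = 1, so R^2 = -e_{12}. The net rotation is 1*pi; the rotor keeps the half-angle phase exactly.
Answer: -e_{12}


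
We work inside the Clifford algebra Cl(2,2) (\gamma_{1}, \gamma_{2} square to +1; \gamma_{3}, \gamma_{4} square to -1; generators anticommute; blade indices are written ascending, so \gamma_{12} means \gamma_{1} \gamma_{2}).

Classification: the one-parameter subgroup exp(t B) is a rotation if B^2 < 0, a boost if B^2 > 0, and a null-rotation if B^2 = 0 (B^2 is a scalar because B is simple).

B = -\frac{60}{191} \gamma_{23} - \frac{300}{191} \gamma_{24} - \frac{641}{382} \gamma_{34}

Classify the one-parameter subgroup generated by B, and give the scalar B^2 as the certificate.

B^2 term by term: the squares give (-\frac{60}{191})^2*(\gamma_{23})^2 + (-\frac{300}{191})^2*(\gamma_{24})^2 + (-\frac{641}{382})^2*(\gamma_{34})^2 = \frac{3600}{36481}*(+1) + \frac{90000}{36481}*(+1) + \frac{410881}{145924}*(-1) = -\frac{1}{4} (each basis 2-blade squares to minus the product of its generators' squares); cross terms between blades sharing an index anticommute and cancel. So B^2 = -\frac{1}{4}.
Answer: rotation, certificate B^2 = -\frac{1}{4}. B^2 = -\frac{1}{4} is basis-independent, so its sign is the whole story.


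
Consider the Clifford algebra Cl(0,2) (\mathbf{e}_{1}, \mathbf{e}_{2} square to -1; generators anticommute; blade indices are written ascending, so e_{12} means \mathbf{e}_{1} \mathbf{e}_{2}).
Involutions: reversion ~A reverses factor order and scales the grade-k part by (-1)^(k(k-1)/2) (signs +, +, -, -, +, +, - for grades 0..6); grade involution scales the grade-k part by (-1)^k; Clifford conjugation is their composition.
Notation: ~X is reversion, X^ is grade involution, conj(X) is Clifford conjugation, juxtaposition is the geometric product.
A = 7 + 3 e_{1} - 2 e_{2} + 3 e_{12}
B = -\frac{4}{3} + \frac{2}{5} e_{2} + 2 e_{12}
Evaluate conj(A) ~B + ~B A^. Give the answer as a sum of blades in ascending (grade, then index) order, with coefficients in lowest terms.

first term: -\frac{242}{15} + \frac{6}{5} e_{1} - \frac{88}{15} e_{2} - \frac{56}{5} e_{12}
second term: -\frac{62}{15} + \frac{46}{5} e_{1} + \frac{92}{15} e_{2} - \frac{84}{5} e_{12}
Answer: -\frac{304}{15} + \frac{52}{5} e_{1} + \frac{4}{15} e_{2} - 28 e_{12}


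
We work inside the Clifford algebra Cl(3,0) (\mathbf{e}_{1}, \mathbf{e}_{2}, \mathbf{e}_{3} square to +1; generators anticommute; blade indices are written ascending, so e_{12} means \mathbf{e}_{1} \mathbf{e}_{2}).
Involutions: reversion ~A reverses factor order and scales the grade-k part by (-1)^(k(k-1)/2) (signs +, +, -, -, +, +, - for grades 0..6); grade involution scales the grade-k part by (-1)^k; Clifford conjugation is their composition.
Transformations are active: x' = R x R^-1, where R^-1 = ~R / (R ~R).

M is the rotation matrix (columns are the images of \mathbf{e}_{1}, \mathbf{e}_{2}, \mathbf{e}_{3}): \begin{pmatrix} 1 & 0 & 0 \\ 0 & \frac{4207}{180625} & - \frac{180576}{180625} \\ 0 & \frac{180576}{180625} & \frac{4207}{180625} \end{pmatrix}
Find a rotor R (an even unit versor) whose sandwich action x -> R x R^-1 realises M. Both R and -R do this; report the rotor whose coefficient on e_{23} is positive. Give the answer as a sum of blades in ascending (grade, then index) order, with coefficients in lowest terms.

Method: write R = a + b12*e_{12} + b13*e_{13} + b23*e_{23} with a^2 + b12^2 + b13^2 + b23^2 = 1 (so R^-1 = ~R). Expanding the columns R e_j ~R gives tr M = 4a^2 - 1 and, from the antisymmetric part, M21 - M12 = -4a*b12, M13 - M31 = 4a*b13, M32 - M23 = -4a*b23.
Here tr M = \frac{189039}{180625}, so a^2 = (1 + tr M)/4 = \frac{92416}{180625} and a = ±\frac{304}{425}. Taking a = \frac{304}{425}: M21 - M12 = 0, M13 - M31 = 0, M32 - M23 = \frac{361152}{180625}, giving b12 = 0, b13 = 0, b23 = -\frac{297}{425}, i.e. R = \frac{304}{425} - \frac{297}{425} e_{23}.
Its e_{23} coefficient is negative, so report the other preimage -R.
Answer: -\frac{304}{425} + \frac{297}{425} e_{23}. Recall the cover is two-to-one: with M of trace \frac{189039}{180625}, both preimages act alike, and the stated e_{23} sign chooses the sheet.
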